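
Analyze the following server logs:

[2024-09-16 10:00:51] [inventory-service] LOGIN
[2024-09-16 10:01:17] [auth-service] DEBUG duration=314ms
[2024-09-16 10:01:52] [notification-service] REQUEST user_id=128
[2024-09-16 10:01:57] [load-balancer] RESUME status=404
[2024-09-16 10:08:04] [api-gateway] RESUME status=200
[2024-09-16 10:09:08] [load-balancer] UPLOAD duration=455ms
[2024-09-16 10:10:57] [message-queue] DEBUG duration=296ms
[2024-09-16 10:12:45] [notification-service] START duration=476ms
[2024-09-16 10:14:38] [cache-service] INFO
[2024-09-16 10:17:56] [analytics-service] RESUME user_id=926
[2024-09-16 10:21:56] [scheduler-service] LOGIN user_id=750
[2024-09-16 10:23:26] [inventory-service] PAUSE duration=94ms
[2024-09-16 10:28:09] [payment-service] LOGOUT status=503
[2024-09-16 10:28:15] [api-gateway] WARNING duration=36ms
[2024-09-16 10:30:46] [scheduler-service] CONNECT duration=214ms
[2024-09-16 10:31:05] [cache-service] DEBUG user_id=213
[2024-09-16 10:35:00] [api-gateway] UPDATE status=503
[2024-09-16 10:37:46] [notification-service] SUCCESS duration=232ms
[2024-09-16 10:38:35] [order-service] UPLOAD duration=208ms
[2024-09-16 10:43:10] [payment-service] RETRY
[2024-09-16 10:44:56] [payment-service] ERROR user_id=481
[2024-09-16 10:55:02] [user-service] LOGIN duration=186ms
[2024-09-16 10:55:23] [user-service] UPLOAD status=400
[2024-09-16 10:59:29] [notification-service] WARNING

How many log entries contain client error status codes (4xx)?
2

To find matching entries:

1. Pattern to match: client error status codes (4xx)
2. Scan each log entry for the pattern
3. Count matches: 2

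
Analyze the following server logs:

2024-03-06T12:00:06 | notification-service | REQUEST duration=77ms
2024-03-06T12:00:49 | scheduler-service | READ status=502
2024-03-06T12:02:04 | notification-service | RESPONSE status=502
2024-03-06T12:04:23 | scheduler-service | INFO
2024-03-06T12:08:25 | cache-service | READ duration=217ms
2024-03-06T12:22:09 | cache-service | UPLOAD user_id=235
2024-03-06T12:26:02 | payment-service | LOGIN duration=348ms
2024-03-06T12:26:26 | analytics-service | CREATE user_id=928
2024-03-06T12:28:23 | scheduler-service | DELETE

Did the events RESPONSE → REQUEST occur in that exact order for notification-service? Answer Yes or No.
No

To verify sequence order:

1. Find all events in sequence RESPONSE → REQUEST for notification-service
2. Extract their timestamps
3. Check if timestamps are in ascending order
4. Result: No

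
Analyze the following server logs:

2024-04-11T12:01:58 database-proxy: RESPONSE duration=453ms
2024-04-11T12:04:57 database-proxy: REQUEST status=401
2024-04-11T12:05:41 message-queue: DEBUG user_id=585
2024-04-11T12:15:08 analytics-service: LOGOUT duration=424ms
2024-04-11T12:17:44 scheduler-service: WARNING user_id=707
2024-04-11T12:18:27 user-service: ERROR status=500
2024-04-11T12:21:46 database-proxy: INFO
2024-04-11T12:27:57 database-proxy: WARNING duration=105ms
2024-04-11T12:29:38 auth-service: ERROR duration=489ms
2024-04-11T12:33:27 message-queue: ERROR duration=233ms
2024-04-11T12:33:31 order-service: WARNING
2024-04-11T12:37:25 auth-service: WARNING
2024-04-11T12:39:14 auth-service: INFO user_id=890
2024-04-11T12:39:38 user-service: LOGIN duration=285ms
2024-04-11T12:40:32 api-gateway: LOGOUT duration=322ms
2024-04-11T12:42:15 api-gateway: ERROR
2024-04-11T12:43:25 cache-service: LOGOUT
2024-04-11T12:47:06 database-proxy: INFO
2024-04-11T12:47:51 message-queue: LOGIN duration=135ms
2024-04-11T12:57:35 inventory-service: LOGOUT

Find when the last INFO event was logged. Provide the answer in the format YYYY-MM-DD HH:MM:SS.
2024-04-11 12:47:06

To find the last event:

1. Filter for all INFO events
2. Sort by timestamp
3. Select the last one
4. Timestamp: 2024-04-11 12:47:06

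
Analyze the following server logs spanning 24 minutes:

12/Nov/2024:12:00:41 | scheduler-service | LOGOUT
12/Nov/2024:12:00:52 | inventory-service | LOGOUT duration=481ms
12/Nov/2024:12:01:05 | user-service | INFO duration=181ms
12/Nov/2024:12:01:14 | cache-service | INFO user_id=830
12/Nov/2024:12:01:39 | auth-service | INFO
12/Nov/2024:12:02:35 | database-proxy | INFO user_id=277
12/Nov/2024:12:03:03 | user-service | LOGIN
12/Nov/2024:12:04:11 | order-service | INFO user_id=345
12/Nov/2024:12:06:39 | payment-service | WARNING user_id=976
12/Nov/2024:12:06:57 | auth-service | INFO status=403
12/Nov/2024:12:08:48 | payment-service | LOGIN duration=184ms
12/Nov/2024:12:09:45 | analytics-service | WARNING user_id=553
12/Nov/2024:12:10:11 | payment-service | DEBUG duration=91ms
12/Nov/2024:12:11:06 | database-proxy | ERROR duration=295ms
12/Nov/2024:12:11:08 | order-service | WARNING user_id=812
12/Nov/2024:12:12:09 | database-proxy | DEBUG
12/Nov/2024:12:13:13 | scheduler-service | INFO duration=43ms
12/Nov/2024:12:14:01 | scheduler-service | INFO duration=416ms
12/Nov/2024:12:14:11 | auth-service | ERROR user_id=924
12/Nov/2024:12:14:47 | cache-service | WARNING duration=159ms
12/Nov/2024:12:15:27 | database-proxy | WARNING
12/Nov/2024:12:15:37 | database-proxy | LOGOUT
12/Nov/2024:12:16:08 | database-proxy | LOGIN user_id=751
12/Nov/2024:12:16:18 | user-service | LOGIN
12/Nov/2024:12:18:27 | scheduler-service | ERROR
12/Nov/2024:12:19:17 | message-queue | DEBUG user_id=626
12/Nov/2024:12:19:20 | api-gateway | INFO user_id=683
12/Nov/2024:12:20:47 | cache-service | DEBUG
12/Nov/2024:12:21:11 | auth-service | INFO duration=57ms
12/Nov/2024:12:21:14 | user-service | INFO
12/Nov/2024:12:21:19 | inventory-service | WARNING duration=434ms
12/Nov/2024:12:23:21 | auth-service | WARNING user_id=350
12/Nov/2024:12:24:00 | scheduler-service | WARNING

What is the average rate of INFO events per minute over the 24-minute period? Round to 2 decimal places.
0.46

To calculate the rate:

1. Count total INFO events: 11
2. Total time period: 24 minutes
3. Rate = 11 / 24 = 0.46 events per minute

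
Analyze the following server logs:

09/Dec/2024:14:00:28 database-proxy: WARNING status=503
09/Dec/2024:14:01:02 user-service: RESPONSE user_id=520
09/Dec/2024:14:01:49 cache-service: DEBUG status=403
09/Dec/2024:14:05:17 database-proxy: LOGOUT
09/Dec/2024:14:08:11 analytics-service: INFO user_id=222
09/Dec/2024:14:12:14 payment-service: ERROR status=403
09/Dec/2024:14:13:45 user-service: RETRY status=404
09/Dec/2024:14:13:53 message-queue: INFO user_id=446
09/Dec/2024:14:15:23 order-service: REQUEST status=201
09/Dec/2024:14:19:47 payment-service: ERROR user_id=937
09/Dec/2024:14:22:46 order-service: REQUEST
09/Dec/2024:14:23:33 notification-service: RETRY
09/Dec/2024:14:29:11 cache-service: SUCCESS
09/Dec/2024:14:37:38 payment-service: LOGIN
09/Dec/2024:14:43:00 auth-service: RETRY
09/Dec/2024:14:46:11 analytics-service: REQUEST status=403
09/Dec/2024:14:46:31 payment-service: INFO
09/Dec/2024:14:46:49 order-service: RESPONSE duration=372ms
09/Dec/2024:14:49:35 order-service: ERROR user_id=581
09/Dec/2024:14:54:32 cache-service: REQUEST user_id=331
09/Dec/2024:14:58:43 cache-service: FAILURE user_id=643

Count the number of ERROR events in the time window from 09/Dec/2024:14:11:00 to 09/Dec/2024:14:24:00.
2

To count events in the time window:

1. Window boundaries: 09/Dec/2024:14:11:00 to 09/Dec/2024:14:24:00
2. Filter for ERROR events within this window
3. Count matching events: 2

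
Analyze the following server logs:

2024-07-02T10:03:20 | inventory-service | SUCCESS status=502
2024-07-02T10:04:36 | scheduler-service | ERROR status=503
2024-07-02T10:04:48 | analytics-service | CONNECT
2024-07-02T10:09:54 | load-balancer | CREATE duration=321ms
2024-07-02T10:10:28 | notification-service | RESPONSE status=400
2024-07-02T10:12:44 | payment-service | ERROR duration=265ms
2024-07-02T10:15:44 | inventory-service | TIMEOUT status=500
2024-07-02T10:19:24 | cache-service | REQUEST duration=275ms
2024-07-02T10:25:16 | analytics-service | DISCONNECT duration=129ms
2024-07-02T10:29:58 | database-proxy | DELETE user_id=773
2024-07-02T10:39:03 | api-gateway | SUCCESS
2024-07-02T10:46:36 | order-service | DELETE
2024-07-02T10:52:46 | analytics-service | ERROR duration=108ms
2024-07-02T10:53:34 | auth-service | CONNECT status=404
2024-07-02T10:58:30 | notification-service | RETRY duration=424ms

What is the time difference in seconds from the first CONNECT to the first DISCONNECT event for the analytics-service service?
1228

To find the time between events:

1. Locate the first CONNECT event for analytics-service: 2024-07-02T10:04:48
2. Locate the first DISCONNECT event for analytics-service: 2024-07-02T10:25:16
3. Calculate the difference: 2024-07-02T10:25:16 - 2024-07-02T10:04:48 = 1228 seconds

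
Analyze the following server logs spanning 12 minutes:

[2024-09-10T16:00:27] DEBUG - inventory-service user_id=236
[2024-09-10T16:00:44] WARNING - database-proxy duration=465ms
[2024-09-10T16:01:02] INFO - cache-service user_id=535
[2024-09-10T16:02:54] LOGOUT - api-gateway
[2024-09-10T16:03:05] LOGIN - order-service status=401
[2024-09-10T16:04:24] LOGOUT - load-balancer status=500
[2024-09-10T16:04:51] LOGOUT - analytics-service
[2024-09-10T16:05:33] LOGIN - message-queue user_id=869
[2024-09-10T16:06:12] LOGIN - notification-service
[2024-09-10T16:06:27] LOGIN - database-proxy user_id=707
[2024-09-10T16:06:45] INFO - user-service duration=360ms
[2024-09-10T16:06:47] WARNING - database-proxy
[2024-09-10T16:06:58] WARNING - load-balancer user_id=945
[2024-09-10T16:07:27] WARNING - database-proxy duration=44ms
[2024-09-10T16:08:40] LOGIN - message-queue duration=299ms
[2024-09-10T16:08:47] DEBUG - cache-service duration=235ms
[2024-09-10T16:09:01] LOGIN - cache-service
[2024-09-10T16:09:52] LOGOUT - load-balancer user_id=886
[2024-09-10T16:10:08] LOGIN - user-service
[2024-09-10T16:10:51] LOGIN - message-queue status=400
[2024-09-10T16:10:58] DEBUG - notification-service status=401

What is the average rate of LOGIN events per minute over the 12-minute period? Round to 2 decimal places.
0.67

To calculate the rate:

1. Count total LOGIN events: 8
2. Total time period: 12 minutes
3. Rate = 8 / 12 = 0.67 events per minute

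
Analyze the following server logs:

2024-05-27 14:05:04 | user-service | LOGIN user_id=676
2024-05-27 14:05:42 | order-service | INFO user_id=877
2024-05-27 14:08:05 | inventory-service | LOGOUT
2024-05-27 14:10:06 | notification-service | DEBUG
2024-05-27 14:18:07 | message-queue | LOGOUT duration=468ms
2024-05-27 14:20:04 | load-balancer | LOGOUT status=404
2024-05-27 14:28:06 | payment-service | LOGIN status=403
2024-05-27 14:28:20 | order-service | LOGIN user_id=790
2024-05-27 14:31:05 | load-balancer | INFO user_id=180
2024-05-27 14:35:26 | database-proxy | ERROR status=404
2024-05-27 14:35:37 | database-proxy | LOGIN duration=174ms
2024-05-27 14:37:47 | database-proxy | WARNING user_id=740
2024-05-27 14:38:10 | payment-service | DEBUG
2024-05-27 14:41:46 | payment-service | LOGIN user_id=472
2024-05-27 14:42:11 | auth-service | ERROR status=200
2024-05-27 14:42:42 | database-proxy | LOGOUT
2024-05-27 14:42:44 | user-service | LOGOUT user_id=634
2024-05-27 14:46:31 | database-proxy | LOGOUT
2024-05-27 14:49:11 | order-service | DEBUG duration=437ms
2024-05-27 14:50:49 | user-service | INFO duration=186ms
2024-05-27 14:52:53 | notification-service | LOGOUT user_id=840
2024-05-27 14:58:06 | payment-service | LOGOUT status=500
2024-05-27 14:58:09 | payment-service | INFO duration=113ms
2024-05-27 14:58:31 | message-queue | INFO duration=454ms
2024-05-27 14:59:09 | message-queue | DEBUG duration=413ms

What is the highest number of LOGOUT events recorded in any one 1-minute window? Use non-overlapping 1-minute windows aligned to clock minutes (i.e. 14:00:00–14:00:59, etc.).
2

To find the burst window:

1. Divide the log period into non-overlapping 1-minute windows starting at 14:00
2. Count LOGOUT events in each window
3. Find the window with maximum count
4. Maximum events in a window: 2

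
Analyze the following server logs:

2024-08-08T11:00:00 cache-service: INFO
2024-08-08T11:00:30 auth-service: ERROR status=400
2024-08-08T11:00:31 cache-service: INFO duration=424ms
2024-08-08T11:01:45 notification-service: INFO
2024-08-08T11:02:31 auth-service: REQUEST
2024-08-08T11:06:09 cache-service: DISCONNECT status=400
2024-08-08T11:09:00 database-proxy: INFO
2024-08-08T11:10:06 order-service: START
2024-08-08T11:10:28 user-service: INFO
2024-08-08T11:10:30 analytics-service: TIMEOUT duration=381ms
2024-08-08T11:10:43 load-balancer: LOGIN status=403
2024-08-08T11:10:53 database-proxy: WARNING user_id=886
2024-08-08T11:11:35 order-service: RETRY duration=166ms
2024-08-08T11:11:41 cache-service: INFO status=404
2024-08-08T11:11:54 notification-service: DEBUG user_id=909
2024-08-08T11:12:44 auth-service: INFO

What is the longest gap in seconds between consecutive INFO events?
435

To find the longest gap:

1. Extract all INFO events in chronological order
2. Calculate time differences between consecutive events
3. Find the maximum difference
4. Longest gap: 435 seconds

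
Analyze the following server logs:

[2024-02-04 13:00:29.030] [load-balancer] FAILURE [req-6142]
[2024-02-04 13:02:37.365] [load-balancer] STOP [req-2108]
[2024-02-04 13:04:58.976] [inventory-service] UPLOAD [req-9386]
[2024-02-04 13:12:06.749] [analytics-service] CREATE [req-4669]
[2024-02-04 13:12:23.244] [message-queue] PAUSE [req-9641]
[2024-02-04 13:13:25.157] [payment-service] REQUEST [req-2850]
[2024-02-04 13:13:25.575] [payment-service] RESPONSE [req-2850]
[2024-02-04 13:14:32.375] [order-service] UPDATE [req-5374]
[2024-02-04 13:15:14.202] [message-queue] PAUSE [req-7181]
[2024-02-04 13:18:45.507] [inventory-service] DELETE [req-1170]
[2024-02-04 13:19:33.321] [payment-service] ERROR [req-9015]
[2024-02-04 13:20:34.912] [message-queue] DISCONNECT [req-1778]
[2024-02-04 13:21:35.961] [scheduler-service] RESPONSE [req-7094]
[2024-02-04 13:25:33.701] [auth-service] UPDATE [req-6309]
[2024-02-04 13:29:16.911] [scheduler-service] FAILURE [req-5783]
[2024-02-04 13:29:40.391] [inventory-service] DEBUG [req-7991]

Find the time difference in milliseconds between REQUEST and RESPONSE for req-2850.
418

To calculate latency:

1. Find REQUEST with id req-2850: 2024-02-04 13:13:25.157
2. Find RESPONSE with id req-2850: 2024-02-04 13:13:25.575
3. Latency: 2024-02-04 13:13:25.575 - 2024-02-04 13:13:25.157 = 418ms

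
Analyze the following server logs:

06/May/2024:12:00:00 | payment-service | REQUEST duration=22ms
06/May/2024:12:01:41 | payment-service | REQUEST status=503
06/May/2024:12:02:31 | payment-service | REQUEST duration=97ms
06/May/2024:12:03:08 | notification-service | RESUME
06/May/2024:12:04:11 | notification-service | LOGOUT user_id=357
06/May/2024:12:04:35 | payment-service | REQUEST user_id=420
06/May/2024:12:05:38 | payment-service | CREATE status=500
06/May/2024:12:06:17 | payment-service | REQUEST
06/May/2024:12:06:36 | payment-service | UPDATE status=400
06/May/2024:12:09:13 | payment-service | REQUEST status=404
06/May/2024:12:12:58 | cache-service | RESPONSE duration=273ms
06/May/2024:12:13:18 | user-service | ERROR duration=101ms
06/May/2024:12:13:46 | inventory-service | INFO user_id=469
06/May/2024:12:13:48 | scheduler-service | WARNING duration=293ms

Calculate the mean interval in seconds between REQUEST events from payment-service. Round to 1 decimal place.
110.6

To calculate average interval:

1. Find all REQUEST events for payment-service in order
2. Calculate time gaps between consecutive events
3. Compute mean of gaps: 553 / 5 = 110.6 seconds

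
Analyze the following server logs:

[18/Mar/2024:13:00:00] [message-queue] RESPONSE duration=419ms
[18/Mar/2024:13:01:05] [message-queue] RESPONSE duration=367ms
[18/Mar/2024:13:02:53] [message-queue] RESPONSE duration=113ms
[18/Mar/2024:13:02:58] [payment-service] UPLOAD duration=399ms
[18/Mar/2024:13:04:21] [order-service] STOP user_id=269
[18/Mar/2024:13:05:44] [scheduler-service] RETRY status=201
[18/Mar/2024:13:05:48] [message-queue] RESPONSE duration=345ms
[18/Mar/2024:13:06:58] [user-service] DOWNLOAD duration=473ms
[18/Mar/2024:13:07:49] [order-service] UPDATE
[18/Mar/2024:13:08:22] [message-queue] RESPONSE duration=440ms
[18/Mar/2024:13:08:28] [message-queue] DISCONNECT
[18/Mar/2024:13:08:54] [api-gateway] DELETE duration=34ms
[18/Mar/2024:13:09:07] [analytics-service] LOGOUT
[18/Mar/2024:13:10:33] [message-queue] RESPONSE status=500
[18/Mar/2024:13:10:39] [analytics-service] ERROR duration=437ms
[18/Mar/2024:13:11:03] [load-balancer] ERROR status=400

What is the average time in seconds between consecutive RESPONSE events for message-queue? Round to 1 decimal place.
126.6

To calculate average interval:

1. Find all RESPONSE events for message-queue in order
2. Calculate time gaps between consecutive events
3. Compute mean of gaps: 633 / 5 = 126.6 seconds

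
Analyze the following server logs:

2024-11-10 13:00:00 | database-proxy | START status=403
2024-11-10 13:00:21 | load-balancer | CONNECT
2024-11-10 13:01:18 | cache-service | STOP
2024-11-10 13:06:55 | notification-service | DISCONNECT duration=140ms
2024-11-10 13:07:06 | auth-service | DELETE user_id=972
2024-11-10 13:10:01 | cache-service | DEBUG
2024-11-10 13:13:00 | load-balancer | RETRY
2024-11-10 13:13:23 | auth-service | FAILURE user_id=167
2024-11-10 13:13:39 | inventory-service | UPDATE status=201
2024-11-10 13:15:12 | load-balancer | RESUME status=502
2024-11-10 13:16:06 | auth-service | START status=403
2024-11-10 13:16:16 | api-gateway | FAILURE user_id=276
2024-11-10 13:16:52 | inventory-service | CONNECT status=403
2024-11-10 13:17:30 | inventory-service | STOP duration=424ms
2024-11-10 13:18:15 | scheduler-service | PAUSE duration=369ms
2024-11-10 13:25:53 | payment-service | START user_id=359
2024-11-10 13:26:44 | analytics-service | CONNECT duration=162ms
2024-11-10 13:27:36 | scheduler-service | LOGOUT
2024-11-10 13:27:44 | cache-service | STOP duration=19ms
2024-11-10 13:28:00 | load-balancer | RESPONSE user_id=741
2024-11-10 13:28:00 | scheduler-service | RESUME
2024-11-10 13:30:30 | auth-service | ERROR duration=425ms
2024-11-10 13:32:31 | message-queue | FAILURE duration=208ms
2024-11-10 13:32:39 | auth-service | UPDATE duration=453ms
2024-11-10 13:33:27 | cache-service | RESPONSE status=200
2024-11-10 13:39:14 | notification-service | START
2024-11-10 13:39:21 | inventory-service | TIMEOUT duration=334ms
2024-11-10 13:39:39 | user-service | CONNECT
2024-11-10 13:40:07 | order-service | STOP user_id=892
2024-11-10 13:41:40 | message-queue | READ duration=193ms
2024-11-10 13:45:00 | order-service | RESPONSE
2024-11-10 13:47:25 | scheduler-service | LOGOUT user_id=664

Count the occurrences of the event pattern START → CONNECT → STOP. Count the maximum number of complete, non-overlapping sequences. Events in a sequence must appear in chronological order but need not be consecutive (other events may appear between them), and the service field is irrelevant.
4

To count sequences:

1. Look for pattern: START → CONNECT → STOP
2. Greedily scan the log in chronological order, matching each sequence element in turn (ignoring service)
3. Each time the full pattern completes, increment the count and restart matching from the next event
4. Complete non-overlapping sequences found: 4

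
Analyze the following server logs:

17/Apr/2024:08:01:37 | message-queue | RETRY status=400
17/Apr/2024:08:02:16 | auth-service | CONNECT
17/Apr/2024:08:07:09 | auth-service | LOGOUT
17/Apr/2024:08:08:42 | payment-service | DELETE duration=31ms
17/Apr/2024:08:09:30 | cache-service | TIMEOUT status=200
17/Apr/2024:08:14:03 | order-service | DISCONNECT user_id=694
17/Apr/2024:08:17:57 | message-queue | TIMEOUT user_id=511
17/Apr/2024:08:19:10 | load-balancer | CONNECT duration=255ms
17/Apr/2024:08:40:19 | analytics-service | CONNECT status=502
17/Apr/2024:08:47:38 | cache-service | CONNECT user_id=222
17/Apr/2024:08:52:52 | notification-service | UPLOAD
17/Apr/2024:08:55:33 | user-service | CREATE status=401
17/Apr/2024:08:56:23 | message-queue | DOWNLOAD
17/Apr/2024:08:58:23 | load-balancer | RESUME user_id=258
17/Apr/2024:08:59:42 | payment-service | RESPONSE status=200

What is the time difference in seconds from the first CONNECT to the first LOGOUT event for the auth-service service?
293

To find the time between events:

1. Locate the first CONNECT event for auth-service: 17/Apr/2024:08:02:16
2. Locate the first LOGOUT event for auth-service: 17/Apr/2024:08:07:09
3. Calculate the difference: 17/Apr/2024:08:07:09 - 17/Apr/2024:08:02:16 = 293 seconds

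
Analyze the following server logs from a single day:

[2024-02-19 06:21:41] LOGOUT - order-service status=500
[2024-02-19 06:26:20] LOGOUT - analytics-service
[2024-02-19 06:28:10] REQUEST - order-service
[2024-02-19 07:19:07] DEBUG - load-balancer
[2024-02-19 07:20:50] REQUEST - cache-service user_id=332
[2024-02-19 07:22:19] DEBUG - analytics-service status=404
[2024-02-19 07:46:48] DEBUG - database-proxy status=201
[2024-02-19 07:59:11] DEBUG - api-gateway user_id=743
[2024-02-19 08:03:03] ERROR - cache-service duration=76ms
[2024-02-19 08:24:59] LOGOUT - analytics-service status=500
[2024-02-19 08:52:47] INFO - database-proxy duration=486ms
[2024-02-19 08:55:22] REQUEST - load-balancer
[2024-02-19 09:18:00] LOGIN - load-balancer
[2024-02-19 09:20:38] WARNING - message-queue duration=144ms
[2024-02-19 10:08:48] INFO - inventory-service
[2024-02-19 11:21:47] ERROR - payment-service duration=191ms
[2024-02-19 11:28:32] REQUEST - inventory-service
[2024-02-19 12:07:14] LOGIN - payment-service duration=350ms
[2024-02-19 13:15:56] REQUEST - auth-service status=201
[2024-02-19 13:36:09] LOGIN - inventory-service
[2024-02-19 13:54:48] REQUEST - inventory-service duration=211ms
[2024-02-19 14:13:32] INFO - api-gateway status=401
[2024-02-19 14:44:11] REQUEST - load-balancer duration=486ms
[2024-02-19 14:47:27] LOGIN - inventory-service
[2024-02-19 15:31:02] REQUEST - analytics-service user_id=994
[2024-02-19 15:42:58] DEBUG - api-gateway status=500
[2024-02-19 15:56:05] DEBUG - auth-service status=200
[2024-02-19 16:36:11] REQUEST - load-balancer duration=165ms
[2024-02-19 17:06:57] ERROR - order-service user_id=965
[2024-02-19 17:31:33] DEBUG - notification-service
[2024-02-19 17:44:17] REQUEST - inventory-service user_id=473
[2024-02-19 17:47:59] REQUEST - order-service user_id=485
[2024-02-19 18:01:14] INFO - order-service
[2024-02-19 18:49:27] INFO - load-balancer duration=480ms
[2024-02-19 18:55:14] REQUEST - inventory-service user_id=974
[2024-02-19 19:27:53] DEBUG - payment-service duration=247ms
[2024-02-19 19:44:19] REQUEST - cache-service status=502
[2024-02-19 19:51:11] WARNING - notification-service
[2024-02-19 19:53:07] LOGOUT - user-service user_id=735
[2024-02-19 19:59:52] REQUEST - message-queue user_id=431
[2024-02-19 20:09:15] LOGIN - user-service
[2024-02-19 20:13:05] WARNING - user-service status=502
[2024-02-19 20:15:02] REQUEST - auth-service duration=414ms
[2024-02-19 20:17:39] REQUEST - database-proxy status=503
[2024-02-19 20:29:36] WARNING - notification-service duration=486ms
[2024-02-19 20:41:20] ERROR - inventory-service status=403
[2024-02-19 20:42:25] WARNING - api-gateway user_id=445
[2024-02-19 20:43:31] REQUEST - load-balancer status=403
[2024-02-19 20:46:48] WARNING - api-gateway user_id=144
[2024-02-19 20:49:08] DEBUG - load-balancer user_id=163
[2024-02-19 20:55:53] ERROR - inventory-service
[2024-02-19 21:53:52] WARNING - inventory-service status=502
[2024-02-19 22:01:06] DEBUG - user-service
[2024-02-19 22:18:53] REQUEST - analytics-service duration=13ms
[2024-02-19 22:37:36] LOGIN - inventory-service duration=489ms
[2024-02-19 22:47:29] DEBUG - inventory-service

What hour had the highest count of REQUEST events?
20

To find the peak hour:

1. Group all REQUEST events by hour
2. Count events in each hour
3. Find hour with maximum count
4. Peak hour: 20 (with 3 events)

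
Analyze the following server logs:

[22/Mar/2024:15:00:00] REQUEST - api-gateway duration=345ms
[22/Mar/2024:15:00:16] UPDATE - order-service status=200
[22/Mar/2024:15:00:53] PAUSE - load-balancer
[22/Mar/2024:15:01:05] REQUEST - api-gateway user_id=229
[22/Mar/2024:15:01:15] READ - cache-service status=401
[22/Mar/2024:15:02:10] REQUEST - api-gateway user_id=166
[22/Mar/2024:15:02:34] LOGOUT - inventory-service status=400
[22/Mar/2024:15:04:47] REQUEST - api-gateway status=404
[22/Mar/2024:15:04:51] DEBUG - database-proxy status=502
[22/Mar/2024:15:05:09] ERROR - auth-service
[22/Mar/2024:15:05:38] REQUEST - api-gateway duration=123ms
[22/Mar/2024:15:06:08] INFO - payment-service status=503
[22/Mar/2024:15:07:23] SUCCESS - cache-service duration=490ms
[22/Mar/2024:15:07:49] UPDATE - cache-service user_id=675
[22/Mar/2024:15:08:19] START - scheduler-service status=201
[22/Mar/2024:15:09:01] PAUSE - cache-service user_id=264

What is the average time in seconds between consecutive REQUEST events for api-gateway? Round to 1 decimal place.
84.5

To calculate average interval:

1. Find all REQUEST events for api-gateway in order
2. Calculate time gaps between consecutive events
3. Compute mean of gaps: 338 / 4 = 84.5 seconds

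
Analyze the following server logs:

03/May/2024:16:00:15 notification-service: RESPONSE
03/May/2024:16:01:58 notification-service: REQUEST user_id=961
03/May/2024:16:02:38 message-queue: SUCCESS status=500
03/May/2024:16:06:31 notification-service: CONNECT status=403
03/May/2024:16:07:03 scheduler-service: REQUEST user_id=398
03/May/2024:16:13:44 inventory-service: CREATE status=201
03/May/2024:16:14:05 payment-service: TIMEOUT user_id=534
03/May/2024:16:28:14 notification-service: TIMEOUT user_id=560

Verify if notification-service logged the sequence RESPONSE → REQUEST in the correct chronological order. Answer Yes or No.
Yes

To verify sequence order:

1. Find all events in sequence RESPONSE → REQUEST for notification-service
2. Extract their timestamps
3. Check if timestamps are in ascending order
4. Result: Yes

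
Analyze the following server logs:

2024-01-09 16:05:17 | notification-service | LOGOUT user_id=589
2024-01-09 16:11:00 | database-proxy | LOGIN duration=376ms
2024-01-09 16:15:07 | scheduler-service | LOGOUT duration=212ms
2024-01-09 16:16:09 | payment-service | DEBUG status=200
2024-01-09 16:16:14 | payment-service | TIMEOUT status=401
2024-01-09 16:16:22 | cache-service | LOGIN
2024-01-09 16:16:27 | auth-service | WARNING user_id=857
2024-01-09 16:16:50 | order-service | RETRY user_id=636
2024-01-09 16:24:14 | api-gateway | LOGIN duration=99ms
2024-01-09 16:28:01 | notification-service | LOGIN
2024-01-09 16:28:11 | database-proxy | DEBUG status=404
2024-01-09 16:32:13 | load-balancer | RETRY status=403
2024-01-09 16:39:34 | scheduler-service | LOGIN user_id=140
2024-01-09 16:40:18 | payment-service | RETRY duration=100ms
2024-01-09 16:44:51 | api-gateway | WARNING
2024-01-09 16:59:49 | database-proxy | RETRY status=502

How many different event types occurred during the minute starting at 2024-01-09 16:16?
5

To count unique event types:

1. Filter events in the minute starting at 2024-01-09 16:16
2. Extract event types from matching entries
3. Count unique types: 5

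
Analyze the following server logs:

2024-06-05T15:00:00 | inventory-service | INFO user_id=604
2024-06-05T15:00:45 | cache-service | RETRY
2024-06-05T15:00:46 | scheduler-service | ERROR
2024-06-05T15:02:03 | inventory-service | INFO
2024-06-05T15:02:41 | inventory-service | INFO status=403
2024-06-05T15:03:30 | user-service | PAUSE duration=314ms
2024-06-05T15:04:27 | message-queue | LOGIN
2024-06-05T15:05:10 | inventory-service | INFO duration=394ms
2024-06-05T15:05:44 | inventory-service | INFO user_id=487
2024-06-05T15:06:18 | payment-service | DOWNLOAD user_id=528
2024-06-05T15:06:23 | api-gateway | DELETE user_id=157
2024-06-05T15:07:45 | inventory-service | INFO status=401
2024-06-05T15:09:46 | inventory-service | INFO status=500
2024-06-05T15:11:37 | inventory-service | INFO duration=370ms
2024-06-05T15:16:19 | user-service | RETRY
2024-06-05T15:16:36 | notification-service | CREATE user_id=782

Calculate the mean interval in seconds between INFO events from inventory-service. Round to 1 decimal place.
99.6

To calculate average interval:

1. Find all INFO events for inventory-service in order
2. Calculate time gaps between consecutive events
3. Compute mean of gaps: 697 / 7 = 99.6 seconds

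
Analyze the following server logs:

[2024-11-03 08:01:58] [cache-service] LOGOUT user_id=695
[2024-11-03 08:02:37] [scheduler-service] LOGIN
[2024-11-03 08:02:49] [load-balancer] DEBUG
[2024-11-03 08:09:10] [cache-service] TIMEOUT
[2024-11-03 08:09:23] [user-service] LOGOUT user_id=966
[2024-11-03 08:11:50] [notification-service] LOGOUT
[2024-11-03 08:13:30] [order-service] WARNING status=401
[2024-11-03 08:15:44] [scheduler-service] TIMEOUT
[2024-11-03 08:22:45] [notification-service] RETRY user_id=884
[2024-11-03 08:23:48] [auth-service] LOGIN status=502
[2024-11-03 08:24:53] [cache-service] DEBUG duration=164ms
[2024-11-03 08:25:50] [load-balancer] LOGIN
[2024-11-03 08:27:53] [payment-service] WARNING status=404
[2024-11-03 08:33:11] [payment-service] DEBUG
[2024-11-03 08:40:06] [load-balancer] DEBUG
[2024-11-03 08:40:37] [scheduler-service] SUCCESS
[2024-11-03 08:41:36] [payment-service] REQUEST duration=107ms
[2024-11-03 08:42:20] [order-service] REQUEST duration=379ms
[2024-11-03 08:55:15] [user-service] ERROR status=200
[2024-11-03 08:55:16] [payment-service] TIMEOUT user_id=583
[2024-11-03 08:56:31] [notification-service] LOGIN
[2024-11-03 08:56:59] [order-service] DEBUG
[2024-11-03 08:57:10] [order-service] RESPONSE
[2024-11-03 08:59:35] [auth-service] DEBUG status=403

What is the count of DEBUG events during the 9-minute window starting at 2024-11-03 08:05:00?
0

To count events in the time window:

1. Window boundaries: 2024-11-03 08:05:00 to 2024-11-03 08:14:00
2. Filter for DEBUG events within this window
3. Count matching events: 0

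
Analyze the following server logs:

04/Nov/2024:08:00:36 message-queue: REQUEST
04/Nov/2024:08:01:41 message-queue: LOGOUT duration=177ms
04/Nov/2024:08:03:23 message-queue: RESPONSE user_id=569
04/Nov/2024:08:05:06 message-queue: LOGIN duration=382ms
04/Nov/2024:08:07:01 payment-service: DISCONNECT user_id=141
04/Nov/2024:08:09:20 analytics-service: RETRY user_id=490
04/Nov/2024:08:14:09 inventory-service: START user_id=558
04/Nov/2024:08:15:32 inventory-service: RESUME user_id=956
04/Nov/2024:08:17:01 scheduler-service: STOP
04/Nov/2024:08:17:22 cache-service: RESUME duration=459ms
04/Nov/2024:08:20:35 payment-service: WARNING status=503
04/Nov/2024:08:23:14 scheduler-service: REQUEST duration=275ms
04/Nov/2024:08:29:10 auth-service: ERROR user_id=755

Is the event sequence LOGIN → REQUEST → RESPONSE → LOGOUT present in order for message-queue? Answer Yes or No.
No

To verify sequence order:

1. Find all events in sequence LOGIN → REQUEST → RESPONSE → LOGOUT for message-queue
2. Extract their timestamps
3. Check if timestamps are in ascending order
4. Result: No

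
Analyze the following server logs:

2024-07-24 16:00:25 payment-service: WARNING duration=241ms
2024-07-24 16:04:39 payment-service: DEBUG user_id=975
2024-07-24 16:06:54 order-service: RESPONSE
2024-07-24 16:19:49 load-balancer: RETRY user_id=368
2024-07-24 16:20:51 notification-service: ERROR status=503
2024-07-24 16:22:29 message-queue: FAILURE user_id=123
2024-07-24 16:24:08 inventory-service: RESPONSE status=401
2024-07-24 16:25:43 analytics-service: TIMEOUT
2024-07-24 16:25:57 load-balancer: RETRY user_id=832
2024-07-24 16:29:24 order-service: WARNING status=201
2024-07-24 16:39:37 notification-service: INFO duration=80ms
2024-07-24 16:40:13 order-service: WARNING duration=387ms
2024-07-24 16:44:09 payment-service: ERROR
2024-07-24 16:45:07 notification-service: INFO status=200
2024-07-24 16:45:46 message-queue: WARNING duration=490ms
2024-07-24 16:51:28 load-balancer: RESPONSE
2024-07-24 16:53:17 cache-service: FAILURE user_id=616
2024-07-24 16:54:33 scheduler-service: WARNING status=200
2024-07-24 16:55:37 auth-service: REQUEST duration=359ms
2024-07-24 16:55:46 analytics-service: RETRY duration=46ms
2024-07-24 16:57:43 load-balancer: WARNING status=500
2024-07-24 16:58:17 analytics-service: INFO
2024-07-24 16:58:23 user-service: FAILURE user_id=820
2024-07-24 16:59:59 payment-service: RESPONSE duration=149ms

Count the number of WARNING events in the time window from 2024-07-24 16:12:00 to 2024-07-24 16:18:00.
0

To count events in the time window:

1. Window boundaries: 2024-07-24 16:12:00 to 2024-07-24 16:18:00
2. Filter for WARNING events within this window
3. Count matching events: 0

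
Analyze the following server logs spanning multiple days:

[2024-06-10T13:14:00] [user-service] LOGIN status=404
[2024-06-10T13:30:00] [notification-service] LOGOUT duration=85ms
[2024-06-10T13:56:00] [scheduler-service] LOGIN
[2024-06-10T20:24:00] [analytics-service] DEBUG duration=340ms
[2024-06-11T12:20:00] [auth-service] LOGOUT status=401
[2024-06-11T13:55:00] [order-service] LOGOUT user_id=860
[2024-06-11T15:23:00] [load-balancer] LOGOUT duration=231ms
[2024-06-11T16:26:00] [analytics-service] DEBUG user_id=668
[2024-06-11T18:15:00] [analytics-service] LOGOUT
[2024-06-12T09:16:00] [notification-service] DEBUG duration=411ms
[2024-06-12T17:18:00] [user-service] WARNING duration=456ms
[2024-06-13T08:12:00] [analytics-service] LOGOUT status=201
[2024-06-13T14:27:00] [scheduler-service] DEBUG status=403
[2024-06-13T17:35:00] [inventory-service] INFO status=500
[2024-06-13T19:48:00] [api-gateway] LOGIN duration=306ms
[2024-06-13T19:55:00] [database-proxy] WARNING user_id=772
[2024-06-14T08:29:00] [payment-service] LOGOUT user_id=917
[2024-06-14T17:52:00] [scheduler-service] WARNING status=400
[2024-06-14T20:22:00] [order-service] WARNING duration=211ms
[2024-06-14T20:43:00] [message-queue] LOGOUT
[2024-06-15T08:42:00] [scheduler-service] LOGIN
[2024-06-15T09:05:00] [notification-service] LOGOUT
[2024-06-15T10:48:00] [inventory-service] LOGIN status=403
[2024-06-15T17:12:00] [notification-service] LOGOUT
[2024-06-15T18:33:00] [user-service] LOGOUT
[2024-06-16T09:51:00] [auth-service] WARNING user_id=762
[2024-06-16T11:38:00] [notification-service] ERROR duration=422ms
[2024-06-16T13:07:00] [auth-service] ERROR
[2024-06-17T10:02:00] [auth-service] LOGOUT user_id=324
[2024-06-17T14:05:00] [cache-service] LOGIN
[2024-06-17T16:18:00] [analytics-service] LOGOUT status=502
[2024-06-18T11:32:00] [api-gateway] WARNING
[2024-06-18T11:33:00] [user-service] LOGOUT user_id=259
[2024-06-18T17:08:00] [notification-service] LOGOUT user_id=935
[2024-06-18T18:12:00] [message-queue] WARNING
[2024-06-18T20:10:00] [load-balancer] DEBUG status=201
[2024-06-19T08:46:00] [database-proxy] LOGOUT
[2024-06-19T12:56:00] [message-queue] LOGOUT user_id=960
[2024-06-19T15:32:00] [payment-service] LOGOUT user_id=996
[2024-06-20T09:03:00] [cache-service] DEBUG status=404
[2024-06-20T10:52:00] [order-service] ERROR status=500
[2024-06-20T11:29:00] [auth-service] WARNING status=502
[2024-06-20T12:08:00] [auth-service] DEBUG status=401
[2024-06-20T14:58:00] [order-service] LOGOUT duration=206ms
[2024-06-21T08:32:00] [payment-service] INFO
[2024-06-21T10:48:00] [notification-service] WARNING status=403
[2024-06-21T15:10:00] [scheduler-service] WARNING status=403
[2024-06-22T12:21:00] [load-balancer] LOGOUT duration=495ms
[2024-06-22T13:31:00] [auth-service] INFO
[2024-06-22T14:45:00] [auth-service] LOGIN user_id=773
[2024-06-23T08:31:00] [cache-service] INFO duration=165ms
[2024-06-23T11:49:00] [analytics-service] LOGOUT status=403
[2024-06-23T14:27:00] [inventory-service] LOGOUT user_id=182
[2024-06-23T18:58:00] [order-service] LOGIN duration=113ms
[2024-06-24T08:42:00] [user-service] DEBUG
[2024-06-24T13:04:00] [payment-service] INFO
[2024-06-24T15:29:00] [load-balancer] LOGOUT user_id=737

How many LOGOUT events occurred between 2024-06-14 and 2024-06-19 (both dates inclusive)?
12

To filter by date range:

1. Date range: 2024-06-14 through 2024-06-19, both dates inclusive
2. Filter for LOGOUT events whose date falls in this range
3. Count matching events: 12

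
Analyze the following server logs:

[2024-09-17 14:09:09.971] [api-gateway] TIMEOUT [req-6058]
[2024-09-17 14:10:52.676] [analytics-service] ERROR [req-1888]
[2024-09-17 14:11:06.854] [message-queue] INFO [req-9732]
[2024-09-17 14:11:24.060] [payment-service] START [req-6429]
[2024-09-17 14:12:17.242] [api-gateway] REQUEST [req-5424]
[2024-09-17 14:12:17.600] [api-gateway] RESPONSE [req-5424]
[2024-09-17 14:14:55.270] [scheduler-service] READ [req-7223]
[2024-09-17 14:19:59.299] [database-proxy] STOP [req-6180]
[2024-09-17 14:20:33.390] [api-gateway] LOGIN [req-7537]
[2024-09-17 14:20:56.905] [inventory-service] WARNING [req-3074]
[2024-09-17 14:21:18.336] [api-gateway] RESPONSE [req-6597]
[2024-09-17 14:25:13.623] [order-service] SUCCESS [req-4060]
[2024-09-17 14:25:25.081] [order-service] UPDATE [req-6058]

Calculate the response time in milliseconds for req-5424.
358

To calculate latency:

1. Find REQUEST with id req-5424: 2024-09-17 14:12:17.242
2. Find RESPONSE with id req-5424: 2024-09-17 14:12:17.600
3. Latency: 2024-09-17 14:12:17.600 - 2024-09-17 14:12:17.242 = 358ms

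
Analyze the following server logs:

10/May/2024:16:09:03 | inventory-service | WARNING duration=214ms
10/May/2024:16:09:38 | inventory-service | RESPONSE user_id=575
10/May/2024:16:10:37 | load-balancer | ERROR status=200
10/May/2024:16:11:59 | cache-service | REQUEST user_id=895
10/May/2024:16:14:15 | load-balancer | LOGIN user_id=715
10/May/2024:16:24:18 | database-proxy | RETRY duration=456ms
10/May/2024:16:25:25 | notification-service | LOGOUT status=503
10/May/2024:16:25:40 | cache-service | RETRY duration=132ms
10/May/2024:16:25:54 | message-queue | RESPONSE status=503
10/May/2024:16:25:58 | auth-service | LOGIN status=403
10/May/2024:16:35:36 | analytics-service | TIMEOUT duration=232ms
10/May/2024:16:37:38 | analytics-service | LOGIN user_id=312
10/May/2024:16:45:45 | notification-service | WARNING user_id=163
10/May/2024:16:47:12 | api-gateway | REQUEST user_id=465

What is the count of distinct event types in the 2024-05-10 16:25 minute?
4

To count unique event types:

1. Filter events in the minute starting at 2024-05-10 16:25
2. Extract event types from matching entries
3. Count unique types: 4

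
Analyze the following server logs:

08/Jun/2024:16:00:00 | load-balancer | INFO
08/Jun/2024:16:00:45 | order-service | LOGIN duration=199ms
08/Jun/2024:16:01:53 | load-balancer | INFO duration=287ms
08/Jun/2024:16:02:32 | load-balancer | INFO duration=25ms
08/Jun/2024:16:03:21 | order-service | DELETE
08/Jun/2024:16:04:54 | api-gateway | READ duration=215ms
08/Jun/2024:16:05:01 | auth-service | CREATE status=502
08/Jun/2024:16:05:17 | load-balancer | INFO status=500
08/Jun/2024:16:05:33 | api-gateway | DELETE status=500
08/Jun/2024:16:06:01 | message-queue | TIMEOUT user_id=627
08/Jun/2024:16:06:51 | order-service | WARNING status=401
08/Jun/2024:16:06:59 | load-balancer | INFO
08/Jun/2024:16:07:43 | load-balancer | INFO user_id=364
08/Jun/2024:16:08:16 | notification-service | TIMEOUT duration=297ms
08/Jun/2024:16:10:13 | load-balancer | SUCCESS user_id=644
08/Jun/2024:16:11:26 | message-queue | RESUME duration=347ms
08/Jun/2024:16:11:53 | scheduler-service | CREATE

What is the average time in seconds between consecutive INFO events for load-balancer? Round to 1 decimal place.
92.6

To calculate average interval:

1. Find all INFO events for load-balancer in order
2. Calculate time gaps between consecutive events
3. Compute mean of gaps: 463 / 5 = 92.6 seconds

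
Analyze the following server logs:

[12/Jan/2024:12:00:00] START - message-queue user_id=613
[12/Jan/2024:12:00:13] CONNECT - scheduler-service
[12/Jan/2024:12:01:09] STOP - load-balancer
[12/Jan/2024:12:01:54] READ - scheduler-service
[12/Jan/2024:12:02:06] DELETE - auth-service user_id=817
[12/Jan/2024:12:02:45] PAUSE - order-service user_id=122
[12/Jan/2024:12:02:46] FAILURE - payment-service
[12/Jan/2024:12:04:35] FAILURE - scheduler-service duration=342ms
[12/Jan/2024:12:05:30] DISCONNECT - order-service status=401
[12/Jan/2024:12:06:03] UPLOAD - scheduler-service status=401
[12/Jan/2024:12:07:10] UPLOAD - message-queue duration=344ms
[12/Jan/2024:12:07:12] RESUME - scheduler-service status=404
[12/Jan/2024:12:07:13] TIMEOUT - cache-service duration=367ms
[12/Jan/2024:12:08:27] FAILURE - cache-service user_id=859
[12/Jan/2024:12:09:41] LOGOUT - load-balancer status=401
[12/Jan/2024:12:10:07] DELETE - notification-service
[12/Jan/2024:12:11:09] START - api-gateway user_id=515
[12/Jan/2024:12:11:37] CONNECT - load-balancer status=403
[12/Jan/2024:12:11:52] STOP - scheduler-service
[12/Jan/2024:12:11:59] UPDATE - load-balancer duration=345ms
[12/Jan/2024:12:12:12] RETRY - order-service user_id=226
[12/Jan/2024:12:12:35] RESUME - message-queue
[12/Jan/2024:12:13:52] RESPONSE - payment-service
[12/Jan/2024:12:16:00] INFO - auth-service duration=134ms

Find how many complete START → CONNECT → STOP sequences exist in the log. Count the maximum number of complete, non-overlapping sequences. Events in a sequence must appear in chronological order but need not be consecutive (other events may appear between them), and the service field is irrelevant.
2

To count sequences:

1. Look for pattern: START → CONNECT → STOP
2. Greedily scan the log in chronological order, matching each sequence element in turn (ignoring service)
3. Each time the full pattern completes, increment the count and restart matching from the next event
4. Complete non-overlapping sequences found: 2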